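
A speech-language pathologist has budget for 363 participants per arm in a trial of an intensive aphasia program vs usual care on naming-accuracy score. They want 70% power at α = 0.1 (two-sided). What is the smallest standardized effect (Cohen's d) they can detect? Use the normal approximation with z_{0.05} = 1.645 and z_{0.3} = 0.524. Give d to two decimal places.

d_min ≈ 0.16

For two independent groups of n = 363 each: d_min = (z_{α/2} + z_β)·√(2/n).
z-sum = 1.645 + 0.524 = 2.169.
d_min = 2.169 × √(2/363) = 2.169 × 0.0742 = 0.161.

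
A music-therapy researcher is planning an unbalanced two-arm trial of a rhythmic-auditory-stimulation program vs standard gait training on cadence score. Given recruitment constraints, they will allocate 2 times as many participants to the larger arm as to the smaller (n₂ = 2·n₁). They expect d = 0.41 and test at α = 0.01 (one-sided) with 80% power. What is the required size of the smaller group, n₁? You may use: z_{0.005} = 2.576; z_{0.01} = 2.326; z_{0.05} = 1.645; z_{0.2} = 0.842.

n₁ = 90

With allocation ratio k = n₂/n₁ = 2, Var(x̄₁−x̄₂) = σ²(1/n₁ + 1/(k·n₁)) = σ²·(k+1)/(k·n₁).
So n₁ = (1 + 1/k)·((z_{α} + z_β)/d)² = 1.500 × (3.168/0.41)².
n₁ = 1.500 × 59.70 = 89.6.
Round up: n₁ = 90, giving n₂ = 2 × 90 = 180.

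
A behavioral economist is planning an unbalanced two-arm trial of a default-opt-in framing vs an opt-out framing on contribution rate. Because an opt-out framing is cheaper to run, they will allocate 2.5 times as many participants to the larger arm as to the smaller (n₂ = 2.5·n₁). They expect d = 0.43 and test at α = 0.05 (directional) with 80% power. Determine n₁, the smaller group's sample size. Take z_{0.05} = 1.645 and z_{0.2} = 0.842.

With allocation ratio k = n₂/n₁ = 2.5, Var(x̄₁−x̄₂) = σ²(1/n₁ + 1/(k·n₁)) = σ²·(k+1)/(k·n₁).
So n₁ = (1 + 1/k)·((z_{α} + z_β)/d)² = 1.400 × (2.487/0.43)².
n₁ = 1.400 × 33.45 = 46.8.
Round up: n₁ = 47, giving n₂ = ⌈2.5 × 47⌉ = ⌈117.5⌉ = 118.

n₁ = 47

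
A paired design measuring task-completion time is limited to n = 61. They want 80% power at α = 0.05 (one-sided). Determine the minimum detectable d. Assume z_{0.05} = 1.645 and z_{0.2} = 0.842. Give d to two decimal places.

For a single sample (or paired design) of n = 61: d_min = (z_{α} + z_β)/√n.
z-sum = 1.645 + 0.842 = 2.487.
d_min = 2.487 / √61 = 2.487 / 7.810 = 0.318.

d_min ≈ 0.32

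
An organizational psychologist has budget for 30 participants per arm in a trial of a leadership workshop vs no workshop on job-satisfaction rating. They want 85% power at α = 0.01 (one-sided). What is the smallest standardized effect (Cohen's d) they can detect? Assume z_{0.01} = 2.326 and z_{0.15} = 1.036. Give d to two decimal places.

d_min ≈ 0.87

For two independent groups of n = 30 each: d_min = (z_{α} + z_β)·√(2/n).
z-sum = 2.326 + 1.036 = 3.362.
d_min = 3.362 × √(2/30) = 3.362 × 0.2582 = 0.868.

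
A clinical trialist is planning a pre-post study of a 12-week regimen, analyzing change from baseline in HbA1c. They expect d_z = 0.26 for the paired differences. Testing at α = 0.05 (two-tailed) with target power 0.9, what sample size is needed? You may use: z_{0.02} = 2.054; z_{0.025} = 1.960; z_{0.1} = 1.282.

For a paired (one-sample on differences) test: n = ((z_{α/2} + z_β) / d)².
z_{α/2} + z_β = 1.960 + 1.282 = 3.242.
n = (3.242 / 0.26)² = 12.469² = 155.48.
Round up.

n = 156 pairs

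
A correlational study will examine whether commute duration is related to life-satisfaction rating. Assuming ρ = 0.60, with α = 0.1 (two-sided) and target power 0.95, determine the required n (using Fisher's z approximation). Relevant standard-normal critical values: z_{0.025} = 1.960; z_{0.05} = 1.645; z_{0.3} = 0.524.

n = 26

Fisher's z: C = ½·ln((1+r)/(1−r)) = ½·ln(4.0000) = 0.6931.
n = ((z_{α/2} + z_β)/C)² + 3.
(1.645 + 1.645) / 0.6931 = 3.290 / 0.6931 = 4.747.
n = 4.747² + 3 = 22.53 + 3 = 25.5.
Round up.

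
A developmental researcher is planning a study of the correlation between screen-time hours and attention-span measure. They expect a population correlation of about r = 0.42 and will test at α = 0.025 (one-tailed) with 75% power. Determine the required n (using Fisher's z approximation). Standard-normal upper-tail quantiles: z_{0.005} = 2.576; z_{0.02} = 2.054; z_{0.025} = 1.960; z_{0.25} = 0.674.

n = 38

Fisher's z: C = ½·ln((1+r)/(1−r)) = ½·ln(2.4483) = 0.4477.
n = ((z_{α} + z_β)/C)² + 3.
(1.960 + 0.674) / 0.4477 = 2.634 / 0.4477 = 5.883.
n = 5.883² + 3 = 34.61 + 3 = 37.6.
Round up.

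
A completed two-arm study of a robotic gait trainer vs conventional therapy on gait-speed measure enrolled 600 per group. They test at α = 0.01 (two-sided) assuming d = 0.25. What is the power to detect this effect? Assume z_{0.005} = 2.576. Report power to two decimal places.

For two equal groups, power = Φ(d·√(n/2) − z_{α/2}).
d·√(n/2) = 0.25 × √(600/2) = 0.25 × 17.321 = 4.330.
z_β = 4.330 − 2.576 = 1.754.
Power = Φ(1.754) = 0.960.

power ≈ 0.96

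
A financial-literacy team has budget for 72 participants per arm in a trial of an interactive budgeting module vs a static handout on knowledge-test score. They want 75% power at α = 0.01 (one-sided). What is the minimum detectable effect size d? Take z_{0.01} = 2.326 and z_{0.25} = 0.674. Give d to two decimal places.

d_min ≈ 0.50

For two independent groups of n = 72 each: d_min = (z_{α} + z_β)·√(2/n).
z-sum = 2.326 + 0.674 = 3.000.
d_min = 3.000 × √(2/72) = 3.000 × 0.1667 = 0.500.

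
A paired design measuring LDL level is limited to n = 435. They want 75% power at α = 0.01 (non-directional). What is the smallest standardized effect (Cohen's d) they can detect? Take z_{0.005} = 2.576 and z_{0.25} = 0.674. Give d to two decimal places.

d_min ≈ 0.16

For a single sample (or paired design) of n = 435: d_min = (z_{α/2} + z_β)/√n.
z-sum = 2.576 + 0.674 = 3.250.
d_min = 3.250 / √435 = 3.250 / 20.857 = 0.156.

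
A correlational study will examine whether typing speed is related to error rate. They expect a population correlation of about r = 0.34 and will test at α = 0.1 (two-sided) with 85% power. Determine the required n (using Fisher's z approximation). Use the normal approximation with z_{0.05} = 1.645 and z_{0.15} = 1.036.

Fisher's z: C = ½·ln((1+r)/(1−r)) = ½·ln(2.0303) = 0.3541.
n = ((z_{α/2} + z_β)/C)² + 3.
(1.645 + 1.036) / 0.3541 = 2.681 / 0.3541 = 7.571.
n = 7.571² + 3 = 57.32 + 3 = 60.3.
Round up.

n = 61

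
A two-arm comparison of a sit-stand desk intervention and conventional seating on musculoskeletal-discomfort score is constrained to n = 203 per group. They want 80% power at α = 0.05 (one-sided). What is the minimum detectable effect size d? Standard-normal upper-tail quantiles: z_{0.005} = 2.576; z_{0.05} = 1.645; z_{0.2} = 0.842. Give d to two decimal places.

For two independent groups of n = 203 each: d_min = (z_{α} + z_β)·√(2/n).
z-sum = 1.645 + 0.842 = 2.487.
d_min = 2.487 × √(2/203) = 2.487 × 0.0993 = 0.247.

d_min ≈ 0.25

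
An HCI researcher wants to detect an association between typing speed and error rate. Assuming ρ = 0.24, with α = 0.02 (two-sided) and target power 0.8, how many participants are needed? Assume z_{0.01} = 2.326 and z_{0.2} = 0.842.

Fisher's z: C = ½·ln((1+r)/(1−r)) = ½·ln(1.6316) = 0.2448.
n = ((z_{α/2} + z_β)/C)² + 3.
(2.326 + 0.842) / 0.2448 = 3.168 / 0.2448 = 12.941.
n = 12.941² + 3 = 167.47 + 3 = 170.5.
Round up.

n = 171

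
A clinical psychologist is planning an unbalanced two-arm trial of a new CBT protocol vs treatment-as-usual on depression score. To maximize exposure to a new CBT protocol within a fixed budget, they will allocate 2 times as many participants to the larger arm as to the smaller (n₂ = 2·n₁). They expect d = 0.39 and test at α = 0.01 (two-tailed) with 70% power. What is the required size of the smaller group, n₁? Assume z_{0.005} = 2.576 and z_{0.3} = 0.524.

With allocation ratio k = n₂/n₁ = 2, Var(x̄₁−x̄₂) = σ²(1/n₁ + 1/(k·n₁)) = σ²·(k+1)/(k·n₁).
So n₁ = (1 + 1/k)·((z_{α/2} + z_β)/d)² = 1.500 × (3.100/0.39)².
n₁ = 1.500 × 63.18 = 94.8.
Round up: n₁ = 95, giving n₂ = 2 × 95 = 190.

n₁ = 95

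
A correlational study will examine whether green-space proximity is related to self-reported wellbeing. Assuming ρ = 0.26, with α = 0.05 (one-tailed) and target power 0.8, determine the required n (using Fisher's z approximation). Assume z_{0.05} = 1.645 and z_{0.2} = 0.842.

n = 91

Fisher's z: C = ½·ln((1+r)/(1−r)) = ½·ln(1.7027) = 0.2661.
n = ((z_{α} + z_β)/C)² + 3.
(1.645 + 0.842) / 0.2661 = 2.487 / 0.2661 = 9.346.
n = 9.346² + 3 = 87.35 + 3 = 90.3.
Round up.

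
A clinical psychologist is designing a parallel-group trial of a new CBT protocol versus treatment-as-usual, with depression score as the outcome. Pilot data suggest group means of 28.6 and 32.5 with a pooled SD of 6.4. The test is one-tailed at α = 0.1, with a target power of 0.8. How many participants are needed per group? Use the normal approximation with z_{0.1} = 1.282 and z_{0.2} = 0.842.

Cohen's d = |M₁ − M₂| / SD_pooled = |28.6 − 32.5| / 6.4 = 3.9 / 6.4 = 0.609.
For two independent groups with equal n: n = 2·((z_{α} + z_β) / d)².
z_{α} + z_β = 1.282 + 0.842 = 2.124.
n = 2 × (2.124 / 0.609)² = 2 × 3.488² = 2 × 12.16 = 24.3.
Round up to the next whole participant.

n = 25 per group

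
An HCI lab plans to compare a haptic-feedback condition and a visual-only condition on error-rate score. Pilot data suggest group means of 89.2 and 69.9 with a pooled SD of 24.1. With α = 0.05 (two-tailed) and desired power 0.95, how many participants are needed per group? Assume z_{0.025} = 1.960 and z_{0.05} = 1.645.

n = 41 per group

Cohen's d = |M₁ − M₂| / SD_pooled = |89.2 − 69.9| / 24.1 = 19.3 / 24.1 = 0.801.
For two independent groups with equal n: n = 2·((z_{α/2} + z_β) / d)².
z_{α/2} + z_β = 1.960 + 1.645 = 3.605.
n = 2 × (3.605 / 0.801)² = 2 × 4.501² = 2 × 20.26 = 40.5.
Round up to the next whole participant.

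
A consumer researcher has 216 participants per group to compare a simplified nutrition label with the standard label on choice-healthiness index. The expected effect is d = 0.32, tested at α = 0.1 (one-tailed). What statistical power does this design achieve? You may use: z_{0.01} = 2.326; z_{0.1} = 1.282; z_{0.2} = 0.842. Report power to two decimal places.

For two equal groups, power = Φ(d·√(n/2) − z_{α}).
d·√(n/2) = 0.32 × √(216/2) = 0.32 × 10.392 = 3.326.
z_β = 3.326 − 1.282 = 2.044.
Power = Φ(2.044) = 0.980.

power ≈ 0.98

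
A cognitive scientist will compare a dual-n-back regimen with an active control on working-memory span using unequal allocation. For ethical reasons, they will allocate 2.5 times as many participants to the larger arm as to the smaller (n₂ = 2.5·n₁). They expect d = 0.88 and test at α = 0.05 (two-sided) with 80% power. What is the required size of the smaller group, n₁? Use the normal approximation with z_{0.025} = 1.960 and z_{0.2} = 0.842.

With allocation ratio k = n₂/n₁ = 2.5, Var(x̄₁−x̄₂) = σ²(1/n₁ + 1/(k·n₁)) = σ²·(k+1)/(k·n₁).
So n₁ = (1 + 1/k)·((z_{α/2} + z_β)/d)² = 1.400 × (2.802/0.88)².
n₁ = 1.400 × 10.14 = 14.2.
Round up: n₁ = 15, giving n₂ = ⌈2.5 × 15⌉ = ⌈37.5⌉ = 38.

n₁ = 15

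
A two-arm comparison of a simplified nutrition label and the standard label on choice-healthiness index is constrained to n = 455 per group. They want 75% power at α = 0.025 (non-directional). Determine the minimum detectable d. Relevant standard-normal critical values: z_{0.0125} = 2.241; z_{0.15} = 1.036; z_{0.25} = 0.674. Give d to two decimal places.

d_min ≈ 0.19

For two independent groups of n = 455 each: d_min = (z_{α/2} + z_β)·√(2/n).
z-sum = 2.241 + 0.674 = 2.915.
d_min = 2.915 × √(2/455) = 2.915 × 0.0663 = 0.193.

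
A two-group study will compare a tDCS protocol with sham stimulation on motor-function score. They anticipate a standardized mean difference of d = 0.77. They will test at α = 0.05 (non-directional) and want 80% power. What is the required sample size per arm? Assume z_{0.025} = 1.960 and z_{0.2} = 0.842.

For two independent groups with equal n: n = 2·((z_{α/2} + z_β) / d)².
z_{α/2} + z_β = 1.960 + 0.842 = 2.802.
n = 2 × (2.802 / 0.77)² = 2 × 3.639² = 2 × 13.24 = 26.5.
Round up to the next whole participant.

n = 27 per group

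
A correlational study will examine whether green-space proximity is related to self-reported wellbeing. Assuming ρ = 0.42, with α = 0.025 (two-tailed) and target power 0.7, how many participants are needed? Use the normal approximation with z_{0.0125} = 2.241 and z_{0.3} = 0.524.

Fisher's z: C = ½·ln((1+r)/(1−r)) = ½·ln(2.4483) = 0.4477.
n = ((z_{α/2} + z_β)/C)² + 3.
(2.241 + 0.524) / 0.4477 = 2.765 / 0.4477 = 6.176.
n = 6.176² + 3 = 38.14 + 3 = 41.1.
Round up.

n = 42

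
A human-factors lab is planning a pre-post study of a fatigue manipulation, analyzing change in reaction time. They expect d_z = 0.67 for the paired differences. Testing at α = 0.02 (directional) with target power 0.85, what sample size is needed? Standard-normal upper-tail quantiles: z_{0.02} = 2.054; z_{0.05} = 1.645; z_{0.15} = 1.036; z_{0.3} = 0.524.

For a paired (one-sample on differences) test: n = ((z_{α} + z_β) / d)².
z_{α} + z_β = 2.054 + 1.036 = 3.090.
n = (3.090 / 0.67)² = 4.612² = 21.27.
Round up.

n = 22 pairs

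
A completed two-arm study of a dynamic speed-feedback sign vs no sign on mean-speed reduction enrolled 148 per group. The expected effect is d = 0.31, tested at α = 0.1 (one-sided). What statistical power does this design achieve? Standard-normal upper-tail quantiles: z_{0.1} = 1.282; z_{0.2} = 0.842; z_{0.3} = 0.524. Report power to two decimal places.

For two equal groups, power = Φ(d·√(n/2) − z_{α}).
d·√(n/2) = 0.31 × √(148/2) = 0.31 × 8.602 = 2.667.
z_β = 2.667 − 1.282 = 1.385.
Power = Φ(1.385) = 0.917.

power ≈ 0.92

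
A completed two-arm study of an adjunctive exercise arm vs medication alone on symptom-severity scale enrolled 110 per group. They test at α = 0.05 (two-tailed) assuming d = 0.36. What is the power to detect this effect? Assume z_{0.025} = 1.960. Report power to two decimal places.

For two equal groups, power = Φ(d·√(n/2) − z_{α/2}).
d·√(n/2) = 0.36 × √(110/2) = 0.36 × 7.416 = 2.670.
z_β = 2.670 − 1.960 = 0.710.
Power = Φ(0.710) = 0.761.

power ≈ 0.76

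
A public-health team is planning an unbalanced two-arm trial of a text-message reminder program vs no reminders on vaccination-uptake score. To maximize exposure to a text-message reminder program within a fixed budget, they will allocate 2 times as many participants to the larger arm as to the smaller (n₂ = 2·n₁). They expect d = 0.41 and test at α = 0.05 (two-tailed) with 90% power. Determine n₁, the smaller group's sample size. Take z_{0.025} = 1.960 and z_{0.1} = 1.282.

With allocation ratio k = n₂/n₁ = 2, Var(x̄₁−x̄₂) = σ²(1/n₁ + 1/(k·n₁)) = σ²·(k+1)/(k·n₁).
So n₁ = (1 + 1/k)·((z_{α/2} + z_β)/d)² = 1.500 × (3.242/0.41)².
n₁ = 1.500 × 62.53 = 93.8.
Round up: n₁ = 94, giving n₂ = 2 × 94 = 188.

n₁ = 94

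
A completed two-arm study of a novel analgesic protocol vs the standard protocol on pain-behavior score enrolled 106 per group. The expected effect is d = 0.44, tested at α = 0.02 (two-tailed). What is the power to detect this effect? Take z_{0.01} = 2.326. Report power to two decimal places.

For two equal groups, power = Φ(d·√(n/2) − z_{α/2}).
d·√(n/2) = 0.44 × √(106/2) = 0.44 × 7.280 = 3.203.
z_β = 3.203 − 2.326 = 0.877.
Power = Φ(0.877) = 0.810.

power ≈ 0.81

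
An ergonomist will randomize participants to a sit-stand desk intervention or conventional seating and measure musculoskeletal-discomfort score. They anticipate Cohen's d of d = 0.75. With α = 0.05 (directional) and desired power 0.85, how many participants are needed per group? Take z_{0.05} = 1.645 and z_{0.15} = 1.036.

n = 26 per group

For two independent groups with equal n: n = 2·((z_{α} + z_β) / d)².
z_{α} + z_β = 1.645 + 1.036 = 2.681.
n = 2 × (2.681 / 0.75)² = 2 × 3.575² = 2 × 12.78 = 25.6.
Round up to the next whole participant.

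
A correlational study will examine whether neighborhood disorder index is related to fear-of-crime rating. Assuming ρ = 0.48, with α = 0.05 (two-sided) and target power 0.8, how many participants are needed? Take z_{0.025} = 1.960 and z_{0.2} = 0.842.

Fisher's z: C = ½·ln((1+r)/(1−r)) = ½·ln(2.8462) = 0.5230.
n = ((z_{α/2} + z_β)/C)² + 3.
(1.960 + 0.842) / 0.5230 = 2.802 / 0.5230 = 5.358.
n = 5.358² + 3 = 28.70 + 3 = 31.7.
Round up.

n = 32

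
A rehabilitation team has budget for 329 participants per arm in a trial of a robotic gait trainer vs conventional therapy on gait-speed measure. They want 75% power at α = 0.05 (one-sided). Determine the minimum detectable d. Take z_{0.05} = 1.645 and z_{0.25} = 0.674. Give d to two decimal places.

d_min ≈ 0.18

For two independent groups of n = 329 each: d_min = (z_{α} + z_β)·√(2/n).
z-sum = 1.645 + 0.674 = 2.319.
d_min = 2.319 × √(2/329) = 2.319 × 0.0780 = 0.181.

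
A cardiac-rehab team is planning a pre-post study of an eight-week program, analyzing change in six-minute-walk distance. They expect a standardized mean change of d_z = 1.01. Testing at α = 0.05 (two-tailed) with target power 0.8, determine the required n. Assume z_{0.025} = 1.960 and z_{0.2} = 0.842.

For a paired (one-sample on differences) test: n = ((z_{α/2} + z_β) / d)².
z_{α/2} + z_β = 1.960 + 0.842 = 2.802.
n = (2.802 / 1.01)² = 2.774² = 7.70.
Round up.

n = 8 pairs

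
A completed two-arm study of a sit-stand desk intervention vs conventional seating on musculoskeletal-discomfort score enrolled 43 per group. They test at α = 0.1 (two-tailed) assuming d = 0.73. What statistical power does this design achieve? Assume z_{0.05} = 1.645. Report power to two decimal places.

power ≈ 0.96

For two equal groups, power = Φ(d·√(n/2) − z_{α/2}).
d·√(n/2) = 0.73 × √(43/2) = 0.73 × 4.637 = 3.385.
z_β = 3.385 − 1.645 = 1.740.
Power = Φ(1.740) = 0.959.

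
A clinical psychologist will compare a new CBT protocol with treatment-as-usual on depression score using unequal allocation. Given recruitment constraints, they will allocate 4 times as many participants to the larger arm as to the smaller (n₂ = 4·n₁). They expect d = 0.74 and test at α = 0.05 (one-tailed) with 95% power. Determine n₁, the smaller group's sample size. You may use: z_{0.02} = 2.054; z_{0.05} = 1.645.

n₁ = 25

With allocation ratio k = n₂/n₁ = 4, Var(x̄₁−x̄₂) = σ²(1/n₁ + 1/(k·n₁)) = σ²·(k+1)/(k·n₁).
So n₁ = (1 + 1/k)·((z_{α} + z_β)/d)² = 1.250 × (3.290/0.74)².
n₁ = 1.250 × 19.77 = 24.7.
Round up: n₁ = 25, giving n₂ = 4 × 25 = 100.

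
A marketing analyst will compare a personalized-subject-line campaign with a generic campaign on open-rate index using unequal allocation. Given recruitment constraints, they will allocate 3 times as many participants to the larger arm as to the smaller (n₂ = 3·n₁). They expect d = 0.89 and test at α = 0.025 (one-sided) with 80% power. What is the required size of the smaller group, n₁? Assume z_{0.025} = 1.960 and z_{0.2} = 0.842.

With allocation ratio k = n₂/n₁ = 3, Var(x̄₁−x̄₂) = σ²(1/n₁ + 1/(k·n₁)) = σ²·(k+1)/(k·n₁).
So n₁ = (1 + 1/k)·((z_{α} + z_β)/d)² = 1.333 × (2.802/0.89)².
n₁ = 1.333 × 9.91 = 13.2.
Round up: n₁ = 14, giving n₂ = 3 × 14 = 42.

n₁ = 14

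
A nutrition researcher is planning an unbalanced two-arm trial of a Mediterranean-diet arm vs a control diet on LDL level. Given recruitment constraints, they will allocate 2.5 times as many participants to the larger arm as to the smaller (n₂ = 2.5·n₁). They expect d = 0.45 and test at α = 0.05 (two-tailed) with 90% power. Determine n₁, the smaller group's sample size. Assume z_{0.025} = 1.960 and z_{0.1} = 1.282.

With allocation ratio k = n₂/n₁ = 2.5, Var(x̄₁−x̄₂) = σ²(1/n₁ + 1/(k·n₁)) = σ²·(k+1)/(k·n₁).
So n₁ = (1 + 1/k)·((z_{α/2} + z_β)/d)² = 1.400 × (3.242/0.45)².
n₁ = 1.400 × 51.90 = 72.7.
Round up: n₁ = 73, giving n₂ = ⌈2.5 × 73⌉ = ⌈182.5⌉ = 183.

n₁ = 73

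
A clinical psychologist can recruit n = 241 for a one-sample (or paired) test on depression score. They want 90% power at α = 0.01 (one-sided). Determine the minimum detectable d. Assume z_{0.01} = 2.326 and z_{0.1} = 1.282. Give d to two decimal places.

For a single sample (or paired design) of n = 241: d_min = (z_{α} + z_β)/√n.
z-sum = 2.326 + 1.282 = 3.608.
d_min = 3.608 / √241 = 3.608 / 15.524 = 0.232.

d_min ≈ 0.23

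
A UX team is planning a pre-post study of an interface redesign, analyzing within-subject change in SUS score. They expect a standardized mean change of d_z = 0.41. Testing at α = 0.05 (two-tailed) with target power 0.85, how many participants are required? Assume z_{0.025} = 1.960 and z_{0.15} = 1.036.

n = 54 pairs

For a paired (one-sample on differences) test: n = ((z_{α/2} + z_β) / d)².
z_{α/2} + z_β = 1.960 + 1.036 = 2.996.
n = (2.996 / 0.41)² = 7.307² = 53.40.
Round up.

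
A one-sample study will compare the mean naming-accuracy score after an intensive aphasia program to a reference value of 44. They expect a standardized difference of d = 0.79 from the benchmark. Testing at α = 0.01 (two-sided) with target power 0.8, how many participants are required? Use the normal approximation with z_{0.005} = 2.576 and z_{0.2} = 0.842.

n = 19

For a one-sample test: n = ((z_{α/2} + z_β) / d)².
z_{α/2} + z_β = 2.576 + 0.842 = 3.418.
n = (3.418 / 0.79)² = 4.327² = 18.72.
Round up.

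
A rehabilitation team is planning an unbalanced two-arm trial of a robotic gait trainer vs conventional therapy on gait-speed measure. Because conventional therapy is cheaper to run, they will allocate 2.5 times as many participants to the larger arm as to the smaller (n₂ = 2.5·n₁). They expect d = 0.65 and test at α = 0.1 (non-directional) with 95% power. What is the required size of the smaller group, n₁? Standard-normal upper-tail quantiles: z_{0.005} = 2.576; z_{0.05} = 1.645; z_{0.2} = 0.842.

With allocation ratio k = n₂/n₁ = 2.5, Var(x̄₁−x̄₂) = σ²(1/n₁ + 1/(k·n₁)) = σ²·(k+1)/(k·n₁).
So n₁ = (1 + 1/k)·((z_{α/2} + z_β)/d)² = 1.400 × (3.290/0.65)².
n₁ = 1.400 × 25.62 = 35.9.
Round up: n₁ = 36, giving n₂ = 2.5 × 36 = 90.

n₁ = 36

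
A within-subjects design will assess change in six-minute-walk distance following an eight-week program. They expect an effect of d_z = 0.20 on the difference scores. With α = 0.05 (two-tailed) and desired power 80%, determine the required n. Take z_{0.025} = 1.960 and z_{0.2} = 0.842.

For a paired (one-sample on differences) test: n = ((z_{α/2} + z_β) / d)².
z_{α/2} + z_β = 1.960 + 0.842 = 2.802.
n = (2.802 / 0.20)² = 14.010² = 196.28.
Round up.

n = 197 pairs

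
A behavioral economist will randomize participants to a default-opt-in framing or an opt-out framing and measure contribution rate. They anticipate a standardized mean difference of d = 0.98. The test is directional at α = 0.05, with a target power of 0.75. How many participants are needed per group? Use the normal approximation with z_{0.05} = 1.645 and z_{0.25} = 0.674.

n = 12 per group

For two independent groups with equal n: n = 2·((z_{α} + z_β) / d)².
z_{α} + z_β = 1.645 + 0.674 = 2.319.
n = 2 × (2.319 / 0.98)² = 2 × 2.366² = 2 × 5.60 = 11.2.
Round up to the next whole participant.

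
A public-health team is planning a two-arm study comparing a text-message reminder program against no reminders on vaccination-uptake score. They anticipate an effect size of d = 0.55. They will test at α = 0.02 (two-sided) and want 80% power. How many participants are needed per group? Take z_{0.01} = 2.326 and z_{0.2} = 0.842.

For two independent groups with equal n: n = 2·((z_{α/2} + z_β) / d)².
z_{α/2} + z_β = 2.326 + 0.842 = 3.168.
n = 2 × (3.168 / 0.55)² = 2 × 5.760² = 2 × 33.18 = 66.4.
Round up to the next whole participant.

n = 67 per group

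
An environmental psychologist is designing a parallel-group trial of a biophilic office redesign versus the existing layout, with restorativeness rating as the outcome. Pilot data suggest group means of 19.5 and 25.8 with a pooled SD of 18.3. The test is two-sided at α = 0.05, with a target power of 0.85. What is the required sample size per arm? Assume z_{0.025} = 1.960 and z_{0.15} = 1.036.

n = 152 per group

Cohen's d = |M₁ − M₂| / SD_pooled = |19.5 − 25.8| / 18.3 = 6.3 / 18.3 = 0.344.
For two independent groups with equal n: n = 2·((z_{α/2} + z_β) / d)².
z_{α/2} + z_β = 1.960 + 1.036 = 2.996.
n = 2 × (2.996 / 0.344)² = 2 × 8.709² = 2 × 75.85 = 151.7.
Round up to the next whole participant.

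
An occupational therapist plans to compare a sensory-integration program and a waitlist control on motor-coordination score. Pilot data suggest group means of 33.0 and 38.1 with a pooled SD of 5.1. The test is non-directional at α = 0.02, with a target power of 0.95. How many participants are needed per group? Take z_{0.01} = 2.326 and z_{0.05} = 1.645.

Cohen's d = |M₁ − M₂| / SD_pooled = |33.0 − 38.1| / 5.1 = 5.1 / 5.1 = 1.000.
For two independent groups with equal n: n = 2·((z_{α/2} + z_β) / d)².
z_{α/2} + z_β = 2.326 + 1.645 = 3.971.
n = 2 × (3.971 / 1.000)² = 2 × 3.971² = 2 × 15.77 = 31.5.
Round up to the next whole participant.

n = 32 per group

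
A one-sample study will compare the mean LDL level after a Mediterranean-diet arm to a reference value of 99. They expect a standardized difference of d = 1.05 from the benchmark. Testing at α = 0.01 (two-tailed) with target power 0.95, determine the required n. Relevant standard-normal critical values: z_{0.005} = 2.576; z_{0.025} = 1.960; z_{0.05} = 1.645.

n = 17

For a one-sample test: n = ((z_{α/2} + z_β) / d)².
z_{α/2} + z_β = 2.576 + 1.645 = 4.221.
n = (4.221 / 1.05)² = 4.020² = 16.16.
Round up.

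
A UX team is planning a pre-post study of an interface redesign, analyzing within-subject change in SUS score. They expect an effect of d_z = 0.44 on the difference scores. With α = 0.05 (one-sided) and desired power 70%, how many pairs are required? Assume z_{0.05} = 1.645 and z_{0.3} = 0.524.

For a paired (one-sample on differences) test: n = ((z_{α} + z_β) / d)².
z_{α} + z_β = 1.645 + 0.524 = 2.169.
n = (2.169 / 0.44)² = 4.930² = 24.30.
Round up.

n = 25 pairs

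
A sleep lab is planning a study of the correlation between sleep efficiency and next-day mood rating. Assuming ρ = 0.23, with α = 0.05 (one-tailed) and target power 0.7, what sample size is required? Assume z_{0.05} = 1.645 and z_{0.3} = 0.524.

n = 89

Fisher's z: C = ½·ln((1+r)/(1−r)) = ½·ln(1.5974) = 0.2342.
n = ((z_{α} + z_β)/C)² + 3.
(1.645 + 0.524) / 0.2342 = 2.169 / 0.2342 = 9.261.
n = 9.261² + 3 = 85.77 + 3 = 88.8.
Round up.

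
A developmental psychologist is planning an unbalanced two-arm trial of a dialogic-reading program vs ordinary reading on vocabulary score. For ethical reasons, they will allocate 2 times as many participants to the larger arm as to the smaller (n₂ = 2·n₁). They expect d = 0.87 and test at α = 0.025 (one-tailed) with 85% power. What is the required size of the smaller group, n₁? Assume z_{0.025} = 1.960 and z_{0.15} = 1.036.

With allocation ratio k = n₂/n₁ = 2, Var(x̄₁−x̄₂) = σ²(1/n₁ + 1/(k·n₁)) = σ²·(k+1)/(k·n₁).
So n₁ = (1 + 1/k)·((z_{α} + z_β)/d)² = 1.500 × (2.996/0.87)².
n₁ = 1.500 × 11.86 = 17.8.
Round up: n₁ = 18, giving n₂ = 2 × 18 = 36.

n₁ = 18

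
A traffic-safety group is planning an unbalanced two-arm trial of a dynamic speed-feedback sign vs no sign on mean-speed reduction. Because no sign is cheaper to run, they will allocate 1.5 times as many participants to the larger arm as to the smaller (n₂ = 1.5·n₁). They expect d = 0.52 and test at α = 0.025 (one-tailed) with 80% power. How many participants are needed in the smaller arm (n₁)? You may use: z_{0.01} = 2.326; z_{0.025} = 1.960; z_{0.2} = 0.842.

n₁ = 49

With allocation ratio k = n₂/n₁ = 1.5, Var(x̄₁−x̄₂) = σ²(1/n₁ + 1/(k·n₁)) = σ²·(k+1)/(k·n₁).
So n₁ = (1 + 1/k)·((z_{α} + z_β)/d)² = 1.667 × (2.802/0.52)².
n₁ = 1.667 × 29.04 = 48.4.
Round up: n₁ = 49, giving n₂ = ⌈1.5 × 49⌉ = ⌈73.5⌉ = 74.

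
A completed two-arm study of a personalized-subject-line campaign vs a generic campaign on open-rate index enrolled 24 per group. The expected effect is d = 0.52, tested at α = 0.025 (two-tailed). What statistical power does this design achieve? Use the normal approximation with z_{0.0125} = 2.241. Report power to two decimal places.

For two equal groups, power = Φ(d·√(n/2) − z_{α/2}).
d·√(n/2) = 0.52 × √(24/2) = 0.52 × 3.464 = 1.801.
z_β = 1.801 − 2.241 = -0.440.
Power = Φ(-0.440) = 0.330.

power ≈ 0.33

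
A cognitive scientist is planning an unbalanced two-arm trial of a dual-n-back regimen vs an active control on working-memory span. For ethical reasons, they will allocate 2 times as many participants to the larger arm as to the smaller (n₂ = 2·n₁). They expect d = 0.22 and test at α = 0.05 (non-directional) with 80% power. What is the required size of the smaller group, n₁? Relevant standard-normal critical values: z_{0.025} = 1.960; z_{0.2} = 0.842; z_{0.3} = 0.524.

With allocation ratio k = n₂/n₁ = 2, Var(x̄₁−x̄₂) = σ²(1/n₁ + 1/(k·n₁)) = σ²·(k+1)/(k·n₁).
So n₁ = (1 + 1/k)·((z_{α/2} + z_β)/d)² = 1.500 × (2.802/0.22)².
n₁ = 1.500 × 162.21 = 243.3.
Round up: n₁ = 244, giving n₂ = 2 × 244 = 488.

n₁ = 244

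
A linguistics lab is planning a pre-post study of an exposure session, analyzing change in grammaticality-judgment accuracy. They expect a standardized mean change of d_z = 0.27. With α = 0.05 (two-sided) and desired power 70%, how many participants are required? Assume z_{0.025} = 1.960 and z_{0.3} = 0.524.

For a paired (one-sample on differences) test: n = ((z_{α/2} + z_β) / d)².
z_{α/2} + z_β = 1.960 + 0.524 = 2.484.
n = (2.484 / 0.27)² = 9.200² = 84.64.
Round up.

n = 85 pairs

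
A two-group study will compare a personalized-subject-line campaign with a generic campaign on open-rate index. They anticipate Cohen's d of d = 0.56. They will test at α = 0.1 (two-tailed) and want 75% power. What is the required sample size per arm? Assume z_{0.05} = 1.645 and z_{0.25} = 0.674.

For two independent groups with equal n: n = 2·((z_{α/2} + z_β) / d)².
z_{α/2} + z_β = 1.645 + 0.674 = 2.319.
n = 2 × (2.319 / 0.56)² = 2 × 4.141² = 2 × 17.15 = 34.3.
Round up to the next whole participant.

n = 35 per group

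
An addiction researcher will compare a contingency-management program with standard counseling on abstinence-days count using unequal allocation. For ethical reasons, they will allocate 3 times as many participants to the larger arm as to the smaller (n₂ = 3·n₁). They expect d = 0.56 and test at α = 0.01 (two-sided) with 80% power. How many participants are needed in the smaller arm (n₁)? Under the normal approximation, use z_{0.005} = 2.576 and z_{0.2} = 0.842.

n₁ = 50

With allocation ratio k = n₂/n₁ = 3, Var(x̄₁−x̄₂) = σ²(1/n₁ + 1/(k·n₁)) = σ²·(k+1)/(k·n₁).
So n₁ = (1 + 1/k)·((z_{α/2} + z_β)/d)² = 1.333 × (3.418/0.56)².
n₁ = 1.333 × 37.25 = 49.7.
Round up: n₁ = 50, giving n₂ = 3 × 50 = 150.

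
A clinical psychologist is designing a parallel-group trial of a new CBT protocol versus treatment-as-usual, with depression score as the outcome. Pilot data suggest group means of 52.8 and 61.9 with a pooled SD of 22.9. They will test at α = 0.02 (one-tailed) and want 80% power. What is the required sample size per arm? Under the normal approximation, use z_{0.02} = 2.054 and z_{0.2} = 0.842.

Cohen's d = |M₁ − M₂| / SD_pooled = |52.8 − 61.9| / 22.9 = 9.1 / 22.9 = 0.397.
For two independent groups with equal n: n = 2·((z_{α} + z_β) / d)².
z_{α} + z_β = 2.054 + 0.842 = 2.896.
n = 2 × (2.896 / 0.397)² = 2 × 7.295² = 2 × 53.21 = 106.4.
Round up to the next whole participant.

n = 107 per group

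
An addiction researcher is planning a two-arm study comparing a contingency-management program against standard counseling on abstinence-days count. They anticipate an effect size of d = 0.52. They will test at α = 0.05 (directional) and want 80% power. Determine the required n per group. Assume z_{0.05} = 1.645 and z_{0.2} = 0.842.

n = 46 per group

For two independent groups with equal n: n = 2·((z_{α} + z_β) / d)².
z_{α} + z_β = 1.645 + 0.842 = 2.487.
n = 2 × (2.487 / 0.52)² = 2 × 4.783² = 2 × 22.87 = 45.7.
Round up to the next whole participant.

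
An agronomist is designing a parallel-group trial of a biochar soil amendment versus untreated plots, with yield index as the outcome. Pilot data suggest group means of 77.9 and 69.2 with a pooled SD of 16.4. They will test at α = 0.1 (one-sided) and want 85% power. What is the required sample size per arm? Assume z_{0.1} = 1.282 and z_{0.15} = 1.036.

n = 39 per group

Cohen's d = |M₁ − M₂| / SD_pooled = |77.9 − 69.2| / 16.4 = 8.7 / 16.4 = 0.530.
For two independent groups with equal n: n = 2·((z_{α} + z_β) / d)².
z_{α} + z_β = 1.282 + 1.036 = 2.318.
n = 2 × (2.318 / 0.530)² = 2 × 4.374² = 2 × 19.13 = 38.3.
Round up to the next whole participant.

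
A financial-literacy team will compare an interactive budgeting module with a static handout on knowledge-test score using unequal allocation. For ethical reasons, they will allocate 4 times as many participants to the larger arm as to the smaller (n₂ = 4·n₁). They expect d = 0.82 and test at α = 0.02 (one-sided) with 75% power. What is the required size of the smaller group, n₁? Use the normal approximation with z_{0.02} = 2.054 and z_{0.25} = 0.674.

With allocation ratio k = n₂/n₁ = 4, Var(x̄₁−x̄₂) = σ²(1/n₁ + 1/(k·n₁)) = σ²·(k+1)/(k·n₁).
So n₁ = (1 + 1/k)·((z_{α} + z_β)/d)² = 1.250 × (2.728/0.82)².
n₁ = 1.250 × 11.07 = 13.8.
Round up: n₁ = 14, giving n₂ = 4 × 14 = 56.

n₁ = 14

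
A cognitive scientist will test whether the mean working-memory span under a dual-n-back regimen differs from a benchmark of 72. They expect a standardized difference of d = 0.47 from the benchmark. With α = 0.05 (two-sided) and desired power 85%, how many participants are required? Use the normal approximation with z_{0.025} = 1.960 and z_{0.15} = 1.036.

n = 41

For a one-sample test: n = ((z_{α/2} + z_β) / d)².
z_{α/2} + z_β = 1.960 + 1.036 = 2.996.
n = (2.996 / 0.47)² = 6.374² = 40.63.
Round up.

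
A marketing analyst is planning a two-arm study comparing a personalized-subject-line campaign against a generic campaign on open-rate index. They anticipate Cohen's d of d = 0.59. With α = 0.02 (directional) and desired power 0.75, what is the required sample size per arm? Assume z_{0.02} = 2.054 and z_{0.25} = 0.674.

For two independent groups with equal n: n = 2·((z_{α} + z_β) / d)².
z_{α} + z_β = 2.054 + 0.674 = 2.728.
n = 2 × (2.728 / 0.59)² = 2 × 4.624² = 2 × 21.38 = 42.8.
Round up to the next whole participant.

n = 43 per group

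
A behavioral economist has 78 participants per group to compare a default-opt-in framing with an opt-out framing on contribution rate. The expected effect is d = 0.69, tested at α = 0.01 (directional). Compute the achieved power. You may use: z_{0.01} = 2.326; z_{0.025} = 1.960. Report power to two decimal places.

power ≈ 0.98

For two equal groups, power = Φ(d·√(n/2) − z_{α}).
d·√(n/2) = 0.69 × √(78/2) = 0.69 × 6.245 = 4.309.
z_β = 4.309 − 2.326 = 1.983.
Power = Φ(1.983) = 0.976.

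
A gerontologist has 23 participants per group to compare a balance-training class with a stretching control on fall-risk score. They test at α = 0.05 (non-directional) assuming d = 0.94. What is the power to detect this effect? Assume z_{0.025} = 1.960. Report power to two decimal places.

power ≈ 0.89

For two equal groups, power = Φ(d·√(n/2) − z_{α/2}).
d·√(n/2) = 0.94 × √(23/2) = 0.94 × 3.391 = 3.188.
z_β = 3.188 − 1.960 = 1.228.
Power = Φ(1.228) = 0.890.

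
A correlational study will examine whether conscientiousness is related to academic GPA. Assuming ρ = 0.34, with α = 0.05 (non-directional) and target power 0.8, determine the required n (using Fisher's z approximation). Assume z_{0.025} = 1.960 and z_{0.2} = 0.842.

n = 66

Fisher's z: C = ½·ln((1+r)/(1−r)) = ½·ln(2.0303) = 0.3541.
n = ((z_{α/2} + z_β)/C)² + 3.
(1.960 + 0.842) / 0.3541 = 2.802 / 0.3541 = 7.913.
n = 7.913² + 3 = 62.62 + 3 = 65.6.
Round up.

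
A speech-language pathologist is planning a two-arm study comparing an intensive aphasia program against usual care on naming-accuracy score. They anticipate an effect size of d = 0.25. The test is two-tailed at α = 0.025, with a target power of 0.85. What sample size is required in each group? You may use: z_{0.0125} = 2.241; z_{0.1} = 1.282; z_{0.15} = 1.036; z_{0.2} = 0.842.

For two independent groups with equal n: n = 2·((z_{α/2} + z_β) / d)².
z_{α/2} + z_β = 2.241 + 1.036 = 3.277.
n = 2 × (3.277 / 0.25)² = 2 × 13.108² = 2 × 171.82 = 343.6.
Round up to the next whole participant.

n = 344 per group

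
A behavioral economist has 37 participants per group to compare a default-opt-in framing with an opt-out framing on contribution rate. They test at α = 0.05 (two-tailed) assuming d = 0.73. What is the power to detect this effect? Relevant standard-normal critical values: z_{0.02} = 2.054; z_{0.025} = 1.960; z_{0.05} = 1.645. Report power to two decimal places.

power ≈ 0.88

For two equal groups, power = Φ(d·√(n/2) − z_{α/2}).
d·√(n/2) = 0.73 × √(37/2) = 0.73 × 4.301 = 3.140.
z_β = 3.140 − 1.960 = 1.180.
Power = Φ(1.180) = 0.881.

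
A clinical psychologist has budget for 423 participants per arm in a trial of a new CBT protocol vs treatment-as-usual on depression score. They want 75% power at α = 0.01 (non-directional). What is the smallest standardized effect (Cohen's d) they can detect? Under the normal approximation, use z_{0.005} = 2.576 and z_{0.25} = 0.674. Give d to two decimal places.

For two independent groups of n = 423 each: d_min = (z_{α/2} + z_β)·√(2/n).
z-sum = 2.576 + 0.674 = 3.250.
d_min = 3.250 × √(2/423) = 3.250 × 0.0688 = 0.223.

d_min ≈ 0.22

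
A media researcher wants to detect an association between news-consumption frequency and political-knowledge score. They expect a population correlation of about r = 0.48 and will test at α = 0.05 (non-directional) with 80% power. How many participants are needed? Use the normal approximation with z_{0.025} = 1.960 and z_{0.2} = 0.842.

Fisher's z: C = ½·ln((1+r)/(1−r)) = ½·ln(2.8462) = 0.5230.
n = ((z_{α/2} + z_β)/C)² + 3.
(1.960 + 0.842) / 0.5230 = 2.802 / 0.5230 = 5.358.
n = 5.358² + 3 = 28.70 + 3 = 31.7.
Round up.

n = 32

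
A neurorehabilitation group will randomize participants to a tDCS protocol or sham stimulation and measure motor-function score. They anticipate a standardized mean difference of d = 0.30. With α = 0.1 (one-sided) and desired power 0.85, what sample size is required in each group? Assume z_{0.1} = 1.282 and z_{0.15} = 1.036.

For two independent groups with equal n: n = 2·((z_{α} + z_β) / d)².
z_{α} + z_β = 1.282 + 1.036 = 2.318.
n = 2 × (2.318 / 0.30)² = 2 × 7.727² = 2 × 59.70 = 119.4.
Round up to the next whole participant.

n = 120 per group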